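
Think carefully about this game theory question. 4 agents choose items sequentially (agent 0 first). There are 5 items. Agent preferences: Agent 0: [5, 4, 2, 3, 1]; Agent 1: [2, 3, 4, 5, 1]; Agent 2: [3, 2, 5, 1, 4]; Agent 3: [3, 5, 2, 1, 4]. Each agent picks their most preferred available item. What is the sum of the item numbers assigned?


Step 1: Agent 0 picks item 5
Step 2: Agent 1 picks item 2
Step 3: Agent 2 picks item 3
Step 4: Agent 3 picks item 1
Step 5: Sum = 5 + 2 + 3 + 1 = 11

11


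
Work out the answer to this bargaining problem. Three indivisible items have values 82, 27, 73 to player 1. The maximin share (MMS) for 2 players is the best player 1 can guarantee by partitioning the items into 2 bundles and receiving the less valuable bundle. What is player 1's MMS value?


Step 1: Item values = 82, 27, 73
Step 2: Enumerate all 2-bundle partitions and take the smaller bundle:
  Partition 1: {82} vs {27,73} -> bundles 82, 100; min = 82
  Partition 2: {27} vs {82,73} -> bundles 27, 155; min = 27
  Partition 3: {73} vs {82,27} -> bundles 73, 109; min = 73
Step 3: MMS = max(82, 27, 73) = 82

82


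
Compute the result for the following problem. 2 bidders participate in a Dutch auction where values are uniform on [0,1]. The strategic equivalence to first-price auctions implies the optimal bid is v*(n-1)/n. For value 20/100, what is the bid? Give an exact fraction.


Step 1: Dutch auctions are strategically equivalent to first-price auctions
Step 2: The equilibrium bid is b(v) = v*(n-1)/n
Step 3: b = 1/5 * 1/2
Step 4: b = 1/10

1/10


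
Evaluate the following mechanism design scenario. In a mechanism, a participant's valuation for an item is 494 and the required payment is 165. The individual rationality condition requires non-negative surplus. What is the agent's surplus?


Step 1: Surplus = value - payment = 494 - 165 = 329
Step 2: IR is satisfied (surplus >= 0)

329


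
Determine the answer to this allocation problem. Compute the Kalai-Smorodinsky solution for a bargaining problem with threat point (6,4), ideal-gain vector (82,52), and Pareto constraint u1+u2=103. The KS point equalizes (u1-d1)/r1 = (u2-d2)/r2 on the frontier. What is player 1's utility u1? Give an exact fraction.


Step 1: At the KS point, (u1-d1)/r1 = (u2-d2)/r2 = t and u1+u2 = 103
Step 2: u1 = d1 + r1*t and u2 = d2 + r2*t, so (d1 + r1*t) + (d2 + r2*t) = 103
Step 3: t = (103 - 6 - 4)/(82 + 52) = 93/134
Step 4: u1 = d1 + r1*t = 6 + 82 * 93/134 = 4215/67
Step 5: (Check: u2 = d2 + r2*t = 2686/67; u1+u2 = 4215/67 + 2686/67 = 103, on the frontier.)

4215/67


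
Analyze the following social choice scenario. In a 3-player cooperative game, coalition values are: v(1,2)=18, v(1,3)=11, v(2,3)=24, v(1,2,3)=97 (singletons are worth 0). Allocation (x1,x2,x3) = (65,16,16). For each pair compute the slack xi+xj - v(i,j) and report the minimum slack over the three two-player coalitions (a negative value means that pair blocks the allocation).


Step 1: Slack for coalition (1,2): x1+x2 - v12 = 81 - 18 = 63
Step 2: Slack for coalition (1,3): x1+x3 - v13 = 81 - 11 = 70
Step 3: Slack for coalition (2,3): x2+x3 - v23 = 32 - 24 = 8
Step 4: Minimum slack = min(63, 70, 8) = 8, attained by (2,3); no pair can gain by deviating, so the allocation is in the core

8


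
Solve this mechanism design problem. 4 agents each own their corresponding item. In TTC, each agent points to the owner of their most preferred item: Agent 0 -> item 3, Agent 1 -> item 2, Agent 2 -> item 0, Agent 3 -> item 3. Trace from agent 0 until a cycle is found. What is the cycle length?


Step 1: Trace the pointer graph from agent 0: 0 -> 3 -> 3
Step 2: A cycle is detected when we revisit agent 3
Step 3: The cycle is: 3 -> 3
Step 4: Cycle length = 1

1


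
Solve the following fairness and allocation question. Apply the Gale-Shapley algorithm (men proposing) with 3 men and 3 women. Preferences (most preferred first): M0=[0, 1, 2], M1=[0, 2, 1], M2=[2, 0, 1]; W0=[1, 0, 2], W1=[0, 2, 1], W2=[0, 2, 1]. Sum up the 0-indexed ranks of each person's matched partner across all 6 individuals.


Step 1: Run Gale-Shapley (men propose, women hold best offer):
  M0 proposes to W0; she accepts
  M1 proposes to W0; she switches from M0
  M2 proposes to W2; she accepts
  M0 proposes to W1; she accepts
Step 2: Final matching: W0-M1, W1-M0, W2-M2
Step 3: 0-indexed ranks (man's rank of his match, then woman's): 0 + 0 + 1 + 0 + 0 + 1
Step 4: Total rank sum = 2

2


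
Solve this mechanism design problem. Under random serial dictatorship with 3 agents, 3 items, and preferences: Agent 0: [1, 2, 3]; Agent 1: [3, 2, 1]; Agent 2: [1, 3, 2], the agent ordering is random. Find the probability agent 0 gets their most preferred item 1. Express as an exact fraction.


Step 1: Agent 0 wants item 1
Step 2: There are 6 possible orderings of agents
Step 3: In 3 orderings, agent 0 gets item 1
Step 4: Probability = 3/6 = 1/2

1/2


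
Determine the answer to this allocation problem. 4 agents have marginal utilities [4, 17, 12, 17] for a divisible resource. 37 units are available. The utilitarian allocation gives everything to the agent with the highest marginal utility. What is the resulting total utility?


Step 1: The marginal utilities are [4, 17, 12, 17]
Step 2: The highest marginal utility is 17
Step 3: All 37 units go to that agent
Step 4: Total utility = 17 * 37 = 629

629


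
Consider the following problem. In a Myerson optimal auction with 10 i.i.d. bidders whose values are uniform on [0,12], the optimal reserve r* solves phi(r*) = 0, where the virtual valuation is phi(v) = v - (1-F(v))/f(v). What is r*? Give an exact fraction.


Step 1: For U[0,12], F(v) = v/12 and f(v) = 1/12
Step 2: phi(v) = v - (1 - v/12)/(1/12) = v - (12 - v) = 2v - 12
Step 3: Set phi(r*) = 0: 2r* - 12 = 0
Step 4: r* = 12/2 = 6 (the number of bidders n = 10 does not enter)

6


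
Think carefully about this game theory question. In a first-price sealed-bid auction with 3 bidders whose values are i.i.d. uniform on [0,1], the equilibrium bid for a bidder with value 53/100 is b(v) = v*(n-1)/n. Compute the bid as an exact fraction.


Step 1: The symmetric BNE bidding function is b(v) = v * (n-1) / n
Step 2: Substitute v = 53/100 and n = 3
Step 3: b = 53/100 * 2/3
Step 4: b = 53/150

53/150


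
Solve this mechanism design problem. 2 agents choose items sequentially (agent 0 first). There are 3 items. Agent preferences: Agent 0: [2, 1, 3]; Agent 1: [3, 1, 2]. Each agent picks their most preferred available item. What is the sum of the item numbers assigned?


Step 1: Agent 0 picks item 2
Step 2: Agent 1 picks item 3
Step 3: Sum = 2 + 3 = 5

5


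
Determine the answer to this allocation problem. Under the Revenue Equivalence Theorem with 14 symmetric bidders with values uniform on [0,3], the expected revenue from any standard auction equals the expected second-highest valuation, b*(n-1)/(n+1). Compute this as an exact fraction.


Step 1: By Revenue Equivalence, expected revenue = b*(n-1)/(n+1)
Step 2: Substituting n = 14, b = 3
Step 3: Revenue = 3*(14-1)/(14+1) = 3*13/15
Step 4: Revenue = 39/15 = 13/5

13/5


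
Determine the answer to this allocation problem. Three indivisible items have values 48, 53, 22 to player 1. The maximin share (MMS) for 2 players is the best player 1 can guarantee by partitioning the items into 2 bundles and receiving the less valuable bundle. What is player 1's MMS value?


Step 1: Item values = 48, 53, 22
Step 2: Enumerate all 2-bundle partitions and take the smaller bundle:
  Partition 1: {48} vs {53,22} -> bundles 48, 75; min = 48
  Partition 2: {53} vs {48,22} -> bundles 53, 70; min = 53
  Partition 3: {22} vs {48,53} -> bundles 22, 101; min = 22
Step 3: MMS = max(48, 53, 22) = 53

53


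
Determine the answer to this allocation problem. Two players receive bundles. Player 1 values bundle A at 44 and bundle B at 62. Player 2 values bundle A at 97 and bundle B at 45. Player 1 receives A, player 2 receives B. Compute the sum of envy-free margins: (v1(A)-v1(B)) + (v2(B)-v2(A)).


Step 1: Player 1's margin = v1(A) - v1(B) = 44 - 62 = -18
Step 2: Player 2's margin = v2(B) - v2(A) = 45 - 97 = -52
Step 3: Total margin = -18 + -52 = -70

-70


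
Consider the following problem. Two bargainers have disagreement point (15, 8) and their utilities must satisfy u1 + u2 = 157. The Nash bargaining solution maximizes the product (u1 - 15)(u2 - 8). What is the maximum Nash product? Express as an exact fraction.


Step 1: The Nash solution splits surplus symmetrically above the disagreement point
Step 2: u1 = (total + d1 - d2)/2 = (157 + 15 - 8)/2 = 82
Step 3: u2 = (total - d1 + d2)/2 = (157 - 15 + 8)/2 = 75
Step 4: Nash product = (82 - 15) * (75 - 8)
Step 5: = 67 * 67 = 4489

4489


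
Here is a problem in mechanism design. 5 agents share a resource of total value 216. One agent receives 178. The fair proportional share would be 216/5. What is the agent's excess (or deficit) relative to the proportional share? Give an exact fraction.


Step 1: Proportional share = 216/5
Step 2: Agent's actual allocation = 178
Step 3: Excess = 178 - 216/5 = 674/5

674/5


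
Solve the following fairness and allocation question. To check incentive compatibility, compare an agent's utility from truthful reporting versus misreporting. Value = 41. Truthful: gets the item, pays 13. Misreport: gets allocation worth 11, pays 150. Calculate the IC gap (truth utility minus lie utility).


Step 1: U(truth) = value - payment = 41 - 13 = 28
Step 2: U(lie) = allocation - payment = 11 - 150 = -139
Step 3: IC gap = 28 - (-139) = 167

167


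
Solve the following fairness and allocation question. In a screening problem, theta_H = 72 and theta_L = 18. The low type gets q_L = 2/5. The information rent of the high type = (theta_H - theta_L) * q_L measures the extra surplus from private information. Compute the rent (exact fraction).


Step 1: theta_H - theta_L = 72 - 18 = 54
Step 2: Information rent = (theta_H - theta_L) * q_L
Step 3: = 54 * 2/5
Step 4: = 108/5

108/5


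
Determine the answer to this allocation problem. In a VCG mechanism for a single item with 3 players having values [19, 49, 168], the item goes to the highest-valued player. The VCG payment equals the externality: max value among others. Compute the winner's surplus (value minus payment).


Step 1: The winner is the agent with the highest value: agent 2 with value 168
Step 2: Values of other agents: [19, 49]
Step 3: VCG payment = max of others' values = 49
Step 4: Surplus = 168 - 49 = 119

119


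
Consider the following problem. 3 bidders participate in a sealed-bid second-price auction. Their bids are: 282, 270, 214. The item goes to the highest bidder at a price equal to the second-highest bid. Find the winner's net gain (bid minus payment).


Step 1: Sort bids in descending order: 282, 270, 214
Step 2: The winning bid is the highest: 282
Step 3: The payment equals the second-highest bid: 270
Step 4: Surplus = winner's bid - payment = 282 - 270 = 12

12


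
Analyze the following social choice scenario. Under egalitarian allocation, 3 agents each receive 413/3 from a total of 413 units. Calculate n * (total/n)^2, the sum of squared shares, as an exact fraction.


Step 1: Each agent's share = 413/3
Step 2: Square of each share = (413/3)^2 = 170569/9
Step 3: Sum of squares = 3 * 170569/9 = 170569/3

170569/3


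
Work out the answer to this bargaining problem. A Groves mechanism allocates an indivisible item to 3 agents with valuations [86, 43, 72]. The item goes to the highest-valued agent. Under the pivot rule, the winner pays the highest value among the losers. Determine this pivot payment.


Step 1: The efficient winner is agent 0 with value 86
Step 2: Other agents' values: [43, 72]
Step 3: Pivot payment = max(others) = 72
Step 4: The winner pays 72

72


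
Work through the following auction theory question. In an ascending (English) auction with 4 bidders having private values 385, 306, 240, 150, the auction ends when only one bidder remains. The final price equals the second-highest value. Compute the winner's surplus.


Step 1: Identify the highest value: 385
Step 2: Identify the second-highest value: 306
Step 3: The final price = second-highest value = 306
Step 4: Surplus = 385 - 306 = 79

79


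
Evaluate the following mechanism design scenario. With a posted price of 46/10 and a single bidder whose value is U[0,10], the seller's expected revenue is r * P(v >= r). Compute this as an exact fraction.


Step 1: Posted price r = 23/5, value support [0,10]
Step 2: P(v >= r) = (10 - 23/5)/10 = 27/50
Step 3: Expected revenue = r * P(v >= r) = 23/5 * 27/50
Step 4: Revenue = 621/250

621/250


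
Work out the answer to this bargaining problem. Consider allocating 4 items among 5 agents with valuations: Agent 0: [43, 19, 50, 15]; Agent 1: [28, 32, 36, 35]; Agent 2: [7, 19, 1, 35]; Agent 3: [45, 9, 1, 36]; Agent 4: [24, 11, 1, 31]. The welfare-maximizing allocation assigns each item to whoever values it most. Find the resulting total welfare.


Step 1: For each item, find the maximum value among all agents.
Step 2: Item 0 -> Agent 3 (value 45)
Step 3: Item 1 -> Agent 1 (value 32)
Step 4: Item 2 -> Agent 0 (value 50)
Step 5: Item 3 -> Agent 3 (value 36)
Step 6: Total welfare = 45 + 32 + 50 + 36 = 163

163


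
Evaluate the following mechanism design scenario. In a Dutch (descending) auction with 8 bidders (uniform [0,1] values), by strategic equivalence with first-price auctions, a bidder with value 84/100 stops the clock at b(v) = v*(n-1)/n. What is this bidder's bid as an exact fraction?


Step 1: Dutch auctions are strategically equivalent to first-price auctions
Step 2: The equilibrium bid is b(v) = v*(n-1)/n
Step 3: b = 21/25 * 7/8
Step 4: b = 147/200

147/200


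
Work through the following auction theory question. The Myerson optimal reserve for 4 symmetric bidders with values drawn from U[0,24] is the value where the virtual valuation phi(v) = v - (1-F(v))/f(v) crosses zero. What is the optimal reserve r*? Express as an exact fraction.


Step 1: For U[0,24], F(v) = v/24 and f(v) = 1/24
Step 2: phi(v) = v - (1 - v/24)/(1/24) = v - (24 - v) = 2v - 24
Step 3: Set phi(r*) = 0: 2r* - 24 = 0
Step 4: r* = 24/2 = 12 (the number of bidders n = 4 does not enter)

12


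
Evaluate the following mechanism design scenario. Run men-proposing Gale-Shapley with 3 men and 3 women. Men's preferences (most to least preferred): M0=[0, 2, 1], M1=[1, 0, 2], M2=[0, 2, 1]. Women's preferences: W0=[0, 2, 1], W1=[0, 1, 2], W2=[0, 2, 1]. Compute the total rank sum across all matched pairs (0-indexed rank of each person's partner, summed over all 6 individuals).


Step 1: Run Gale-Shapley (men propose, women hold best offer):
  M0 proposes to W0; she accepts
  M1 proposes to W1; she accepts
  M2 proposes to W0; rejected
  M2 proposes to W2; she accepts
Step 2: Final matching: W0-M0, W1-M1, W2-M2
Step 3: 0-indexed ranks (man's rank of his match, then woman's): 0 + 0 + 0 + 1 + 1 + 1
Step 4: Total rank sum = 3

3


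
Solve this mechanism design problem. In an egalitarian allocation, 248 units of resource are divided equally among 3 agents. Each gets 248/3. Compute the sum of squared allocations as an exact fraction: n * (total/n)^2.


Step 1: Each agent's share = 248/3
Step 2: Square of each share = (248/3)^2 = 61504/9
Step 3: Sum of squares = 3 * 61504/9 = 61504/3

61504/3


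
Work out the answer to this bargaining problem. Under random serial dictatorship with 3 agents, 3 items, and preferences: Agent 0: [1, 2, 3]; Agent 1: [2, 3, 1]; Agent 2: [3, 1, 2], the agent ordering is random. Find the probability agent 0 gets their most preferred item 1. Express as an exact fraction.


Step 1: Agent 0 wants item 1
Step 2: There are 6 possible orderings of agents
Step 3: In 6 orderings, agent 0 gets item 1
Step 4: Probability = 6/6 = 1

1


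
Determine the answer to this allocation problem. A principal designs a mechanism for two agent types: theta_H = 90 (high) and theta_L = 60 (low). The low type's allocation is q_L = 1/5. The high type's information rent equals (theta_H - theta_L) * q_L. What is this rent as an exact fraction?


Step 1: theta_H - theta_L = 90 - 60 = 30
Step 2: Information rent = (theta_H - theta_L) * q_L
Step 3: = 30 * 1/5
Step 4: = 6

6


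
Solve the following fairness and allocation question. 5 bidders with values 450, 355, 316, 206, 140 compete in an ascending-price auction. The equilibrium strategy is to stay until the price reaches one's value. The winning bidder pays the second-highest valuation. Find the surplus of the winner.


Step 1: Identify the highest value: 450
Step 2: Identify the second-highest value: 355
Step 3: The final price = second-highest value = 355
Step 4: Surplus = 450 - 355 = 95

95


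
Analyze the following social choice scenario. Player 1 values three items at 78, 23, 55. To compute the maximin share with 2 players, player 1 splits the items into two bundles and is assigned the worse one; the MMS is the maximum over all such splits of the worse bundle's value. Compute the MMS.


Step 1: Item values = 78, 23, 55
Step 2: Enumerate all 2-bundle partitions and take the smaller bundle:
  Partition 1: {78} vs {23,55} -> bundles 78, 78; min = 78
  Partition 2: {23} vs {78,55} -> bundles 23, 133; min = 23
  Partition 3: {55} vs {78,23} -> bundles 55, 101; min = 55
Step 3: MMS = max(78, 23, 55) = 78

78


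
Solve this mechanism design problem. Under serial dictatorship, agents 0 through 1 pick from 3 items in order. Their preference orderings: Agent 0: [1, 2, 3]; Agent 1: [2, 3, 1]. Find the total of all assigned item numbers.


Step 1: Agent 0 picks item 1
Step 2: Agent 1 picks item 2
Step 3: Sum = 1 + 2 = 3

3


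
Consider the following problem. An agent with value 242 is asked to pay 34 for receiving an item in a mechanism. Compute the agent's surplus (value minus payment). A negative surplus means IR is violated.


Step 1: Surplus = value - payment = 242 - 34 = 208
Step 2: IR is satisfied (surplus >= 0)

208


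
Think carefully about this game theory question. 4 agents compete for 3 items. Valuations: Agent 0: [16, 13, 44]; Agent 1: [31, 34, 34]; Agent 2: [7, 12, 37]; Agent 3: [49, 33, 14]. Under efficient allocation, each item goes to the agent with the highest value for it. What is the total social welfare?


Step 1: For each item, find the maximum value among all agents.
Step 2: Item 0 -> Agent 3 (value 49)
Step 3: Item 1 -> Agent 1 (value 34)
Step 4: Item 2 -> Agent 0 (value 44)
Step 5: Total welfare = 49 + 34 + 44 = 127

127


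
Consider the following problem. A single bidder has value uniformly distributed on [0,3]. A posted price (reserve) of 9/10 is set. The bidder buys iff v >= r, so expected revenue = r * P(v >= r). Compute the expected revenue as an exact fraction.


Step 1: Posted price r = 9/10, value support [0,3]
Step 2: P(v >= r) = (3 - 9/10)/3 = 7/10
Step 3: Expected revenue = r * P(v >= r) = 9/10 * 7/10
Step 4: Revenue = 63/100

63/100


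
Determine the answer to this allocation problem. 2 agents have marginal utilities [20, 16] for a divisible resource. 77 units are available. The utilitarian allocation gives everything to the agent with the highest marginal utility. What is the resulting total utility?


Step 1: The marginal utilities are [20, 16]
Step 2: The highest marginal utility is 20
Step 3: All 77 units go to that agent
Step 4: Total utility = 20 * 77 = 1540

1540


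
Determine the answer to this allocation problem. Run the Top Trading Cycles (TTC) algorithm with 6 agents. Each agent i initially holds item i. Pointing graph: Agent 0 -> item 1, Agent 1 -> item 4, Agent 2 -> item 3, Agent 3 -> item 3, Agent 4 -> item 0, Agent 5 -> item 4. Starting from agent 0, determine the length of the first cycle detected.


Step 1: Trace the pointer graph from agent 0: 0 -> 1 -> 4 -> 0
Step 2: A cycle is detected when we revisit agent 0
Step 3: The cycle is: 0 -> 1 -> 4 -> 0
Step 4: Cycle length = 3

3


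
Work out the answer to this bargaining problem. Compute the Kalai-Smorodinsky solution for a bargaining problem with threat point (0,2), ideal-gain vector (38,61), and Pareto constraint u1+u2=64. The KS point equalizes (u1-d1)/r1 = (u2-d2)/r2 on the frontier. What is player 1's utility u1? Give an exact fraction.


Step 1: At the KS point, (u1-d1)/r1 = (u2-d2)/r2 = t and u1+u2 = 64
Step 2: u1 = d1 + r1*t and u2 = d2 + r2*t, so (d1 + r1*t) + (d2 + r2*t) = 64
Step 3: t = (64 - 0 - 2)/(38 + 61) = 62/99
Step 4: u1 = d1 + r1*t = 0 + 38 * 62/99 = 2356/99
Step 5: (Check: u2 = d2 + r2*t = 3980/99; u1+u2 = 2356/99 + 3980/99 = 64, on the frontier.)

2356/99


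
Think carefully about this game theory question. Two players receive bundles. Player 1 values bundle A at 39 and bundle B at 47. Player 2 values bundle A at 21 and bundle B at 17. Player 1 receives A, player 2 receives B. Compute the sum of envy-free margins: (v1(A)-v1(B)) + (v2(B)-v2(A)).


Step 1: Player 1's margin = v1(A) - v1(B) = 39 - 47 = -8
Step 2: Player 2's margin = v2(B) - v2(A) = 17 - 21 = -4
Step 3: Total margin = -8 + -4 = -12

-12


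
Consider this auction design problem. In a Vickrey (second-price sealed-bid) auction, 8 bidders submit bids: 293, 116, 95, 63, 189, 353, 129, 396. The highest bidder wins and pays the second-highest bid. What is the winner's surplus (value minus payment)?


Step 1: Sort bids in descending order: 396, 353, 293, 189, 129, 116, 95, 63
Step 2: The winning bid is the highest: 396
Step 3: The payment equals the second-highest bid: 353
Step 4: Surplus = winner's bid - payment = 396 - 353 = 43

43


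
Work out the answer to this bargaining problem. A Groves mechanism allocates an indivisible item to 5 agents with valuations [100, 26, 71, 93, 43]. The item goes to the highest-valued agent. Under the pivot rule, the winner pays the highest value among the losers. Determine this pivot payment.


Step 1: The efficient winner is agent 0 with value 100
Step 2: Other agents' values: [26, 71, 93, 43]
Step 3: Pivot payment = max(others) = 93
Step 4: The winner pays 93

93


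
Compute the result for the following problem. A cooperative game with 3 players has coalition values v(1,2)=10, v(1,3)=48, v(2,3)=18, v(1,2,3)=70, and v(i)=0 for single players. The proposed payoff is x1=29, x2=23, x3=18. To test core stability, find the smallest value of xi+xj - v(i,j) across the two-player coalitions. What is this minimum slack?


Step 1: Slack for coalition (1,2): x1+x2 - v12 = 52 - 10 = 42
Step 2: Slack for coalition (1,3): x1+x3 - v13 = 47 - 48 = -1
Step 3: Slack for coalition (2,3): x2+x3 - v23 = 41 - 18 = 23
Step 4: Minimum slack = min(42, -1, 23) = -1, attained by (1,3); coalition (1,3) can block (slack < 0), so the allocation is not in the core

-1


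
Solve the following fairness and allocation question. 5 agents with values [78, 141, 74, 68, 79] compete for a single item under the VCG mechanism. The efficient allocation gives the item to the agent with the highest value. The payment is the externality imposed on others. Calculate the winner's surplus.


Step 1: The winner is the agent with the highest value: agent 1 with value 141
Step 2: Values of other agents: [78, 74, 68, 79]
Step 3: VCG payment = max of others' values = 79
Step 4: Surplus = 141 - 79 = 62

62


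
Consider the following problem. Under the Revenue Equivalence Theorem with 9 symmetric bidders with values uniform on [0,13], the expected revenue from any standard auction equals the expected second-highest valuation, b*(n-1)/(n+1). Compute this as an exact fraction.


Step 1: By Revenue Equivalence, expected revenue = b*(n-1)/(n+1)
Step 2: Substituting n = 9, b = 13
Step 3: Revenue = 13*(9-1)/(9+1) = 13*8/10
Step 4: Revenue = 104/10 = 52/5

52/5


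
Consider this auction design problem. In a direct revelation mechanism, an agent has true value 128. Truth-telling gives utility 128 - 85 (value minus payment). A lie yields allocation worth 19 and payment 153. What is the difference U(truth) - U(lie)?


Step 1: U(truth) = value - payment = 128 - 85 = 43
Step 2: U(lie) = allocation - payment = 19 - 153 = -134
Step 3: IC gap = 43 - (-134) = 177

177


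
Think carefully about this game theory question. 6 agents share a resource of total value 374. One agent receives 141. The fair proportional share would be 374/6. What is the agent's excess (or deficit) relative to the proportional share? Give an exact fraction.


Step 1: Proportional share = 374/6 = 187/3
Step 2: Agent's actual allocation = 141
Step 3: Excess = 141 - 187/3 = 236/3

236/3


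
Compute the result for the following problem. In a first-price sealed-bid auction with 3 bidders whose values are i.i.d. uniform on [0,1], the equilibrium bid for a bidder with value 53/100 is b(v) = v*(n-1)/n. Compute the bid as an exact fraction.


Step 1: The symmetric BNE bidding function is b(v) = v * (n-1) / n
Step 2: Substitute v = 53/100 and n = 3
Step 3: b = 53/100 * 2/3
Step 4: b = 53/150

53/150


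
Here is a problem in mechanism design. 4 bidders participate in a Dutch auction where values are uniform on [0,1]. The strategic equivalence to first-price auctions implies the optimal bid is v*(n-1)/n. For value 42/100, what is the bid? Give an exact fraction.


Step 1: Dutch auctions are strategically equivalent to first-price auctions
Step 2: The equilibrium bid is b(v) = v*(n-1)/n
Step 3: b = 21/50 * 3/4
Step 4: b = 63/200

63/200


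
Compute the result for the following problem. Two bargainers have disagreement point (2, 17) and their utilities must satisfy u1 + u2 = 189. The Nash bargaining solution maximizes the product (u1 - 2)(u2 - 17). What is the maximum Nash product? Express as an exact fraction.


Step 1: The Nash solution splits surplus symmetrically above the disagreement point
Step 2: u1 = (total + d1 - d2)/2 = (189 + 2 - 17)/2 = 87
Step 3: u2 = (total - d1 + d2)/2 = (189 - 2 + 17)/2 = 102
Step 4: Nash product = (87 - 2) * (102 - 17)
Step 5: = 85 * 85 = 7225

7225


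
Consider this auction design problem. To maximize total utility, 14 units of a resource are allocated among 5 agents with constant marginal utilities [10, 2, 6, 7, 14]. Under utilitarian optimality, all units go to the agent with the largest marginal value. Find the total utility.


Step 1: The marginal utilities are [10, 2, 6, 7, 14]
Step 2: The highest marginal utility is 14
Step 3: All 14 units go to that agent
Step 4: Total utility = 14 * 14 = 196

196


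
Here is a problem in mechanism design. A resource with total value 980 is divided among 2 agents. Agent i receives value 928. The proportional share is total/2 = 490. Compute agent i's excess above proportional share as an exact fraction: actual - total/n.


Step 1: Proportional share = 980/2 = 490
Step 2: Agent's actual allocation = 928
Step 3: Excess = 928 - 490 = 438

438


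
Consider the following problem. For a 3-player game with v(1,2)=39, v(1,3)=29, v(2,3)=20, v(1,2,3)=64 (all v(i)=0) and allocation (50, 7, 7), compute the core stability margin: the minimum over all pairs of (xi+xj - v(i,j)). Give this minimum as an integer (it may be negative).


Step 1: Slack for coalition (1,2): x1+x2 - v12 = 57 - 39 = 18
Step 2: Slack for coalition (1,3): x1+x3 - v13 = 57 - 29 = 28
Step 3: Slack for coalition (2,3): x2+x3 - v23 = 14 - 20 = -6
Step 4: Minimum slack = min(18, 28, -6) = -6, attained by (2,3); coalition (2,3) can block (slack < 0), so the allocation is not in the core

-6


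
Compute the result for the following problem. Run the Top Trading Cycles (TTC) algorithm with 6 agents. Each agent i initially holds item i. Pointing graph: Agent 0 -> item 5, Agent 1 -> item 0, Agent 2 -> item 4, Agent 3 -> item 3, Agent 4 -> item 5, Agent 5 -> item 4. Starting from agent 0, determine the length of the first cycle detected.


Step 1: Trace the pointer graph from agent 0: 0 -> 5 -> 4 -> 5
Step 2: A cycle is detected when we revisit agent 5
Step 3: The cycle is: 5 -> 4 -> 5
Step 4: Cycle length = 2

2


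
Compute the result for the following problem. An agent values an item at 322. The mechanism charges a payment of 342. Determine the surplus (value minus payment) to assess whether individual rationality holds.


Step 1: Surplus = value - payment = 322 - 342 = -20
Step 2: IR is violated (surplus < 0)

-20


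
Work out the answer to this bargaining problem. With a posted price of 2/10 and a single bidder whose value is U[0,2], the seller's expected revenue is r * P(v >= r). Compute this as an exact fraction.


Step 1: Posted price r = 1/5, value support [0,2]
Step 2: P(v >= r) = (2 - 1/5)/2 = 9/10
Step 3: Expected revenue = r * P(v >= r) = 1/5 * 9/10
Step 4: Revenue = 9/50

9/50


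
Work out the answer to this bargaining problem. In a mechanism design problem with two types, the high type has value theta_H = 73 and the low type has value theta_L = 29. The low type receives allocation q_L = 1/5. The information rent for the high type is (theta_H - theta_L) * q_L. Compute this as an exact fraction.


Step 1: theta_H - theta_L = 73 - 29 = 44
Step 2: Information rent = (theta_H - theta_L) * q_L
Step 3: = 44 * 1/5
Step 4: = 44/5

44/5


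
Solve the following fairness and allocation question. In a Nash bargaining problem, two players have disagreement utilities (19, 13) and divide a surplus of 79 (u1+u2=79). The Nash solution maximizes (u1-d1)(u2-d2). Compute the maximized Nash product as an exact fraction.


Step 1: The Nash solution splits surplus symmetrically above the disagreement point
Step 2: u1 = (total + d1 - d2)/2 = (79 + 19 - 13)/2 = 85/2
Step 3: u2 = (total - d1 + d2)/2 = (79 - 19 + 13)/2 = 73/2
Step 4: Nash product = (85/2 - 19) * (73/2 - 13)
Step 5: = 47/2 * 47/2 = 2209/4

2209/4


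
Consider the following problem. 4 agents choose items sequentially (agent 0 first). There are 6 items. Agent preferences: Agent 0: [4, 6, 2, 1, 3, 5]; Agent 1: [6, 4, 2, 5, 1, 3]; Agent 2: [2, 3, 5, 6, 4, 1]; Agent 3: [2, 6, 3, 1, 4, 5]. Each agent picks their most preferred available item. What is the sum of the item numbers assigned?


Step 1: Agent 0 picks item 4
Step 2: Agent 1 picks item 6
Step 3: Agent 2 picks item 2
Step 4: Agent 3 picks item 3
Step 5: Sum = 4 + 6 + 2 + 3 = 15

15


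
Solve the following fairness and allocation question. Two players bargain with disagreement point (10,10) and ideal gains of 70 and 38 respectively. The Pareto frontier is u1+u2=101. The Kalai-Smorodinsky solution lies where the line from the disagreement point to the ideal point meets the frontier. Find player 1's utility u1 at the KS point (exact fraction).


Step 1: At the KS point, (u1-d1)/r1 = (u2-d2)/r2 = t and u1+u2 = 101
Step 2: u1 = d1 + r1*t and u2 = d2 + r2*t, so (d1 + r1*t) + (d2 + r2*t) = 101
Step 3: t = (101 - 10 - 10)/(70 + 38) = 81/108 = 3/4
Step 4: u1 = d1 + r1*t = 10 + 70 * 3/4 = 125/2
Step 5: (Check: u2 = d2 + r2*t = 77/2; u1+u2 = 125/2 + 77/2 = 101, on the frontier.)

125/2


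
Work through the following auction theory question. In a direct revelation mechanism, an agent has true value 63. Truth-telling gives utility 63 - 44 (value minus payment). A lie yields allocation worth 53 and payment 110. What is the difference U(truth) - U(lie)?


Step 1: U(truth) = value - payment = 63 - 44 = 19
Step 2: U(lie) = allocation - payment = 53 - 110 = -57
Step 3: IC gap = 19 - (-57) = 76

76


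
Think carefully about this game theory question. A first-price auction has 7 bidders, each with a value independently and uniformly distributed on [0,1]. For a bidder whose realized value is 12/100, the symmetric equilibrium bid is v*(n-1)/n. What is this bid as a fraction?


Step 1: The symmetric BNE bidding function is b(v) = v * (n-1) / n
Step 2: Substitute v = 3/25 and n = 7
Step 3: b = 3/25 * 6/7
Step 4: b = 18/175

18/175


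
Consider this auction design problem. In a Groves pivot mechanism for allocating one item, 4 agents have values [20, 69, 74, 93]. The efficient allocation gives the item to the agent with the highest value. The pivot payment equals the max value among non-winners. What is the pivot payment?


Step 1: The efficient winner is agent 3 with value 93
Step 2: Other agents' values: [20, 69, 74]
Step 3: Pivot payment = max(others) = 74
Step 4: The winner pays 74

74


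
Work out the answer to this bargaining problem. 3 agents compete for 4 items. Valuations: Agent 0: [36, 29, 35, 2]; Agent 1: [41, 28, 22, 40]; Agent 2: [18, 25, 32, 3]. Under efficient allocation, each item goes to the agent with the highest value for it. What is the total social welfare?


Step 1: For each item, find the maximum value among all agents.
Step 2: Item 0 -> Agent 1 (value 41)
Step 3: Item 1 -> Agent 0 (value 29)
Step 4: Item 2 -> Agent 0 (value 35)
Step 5: Item 3 -> Agent 1 (value 40)
Step 6: Total welfare = 41 + 29 + 35 + 40 = 145

145


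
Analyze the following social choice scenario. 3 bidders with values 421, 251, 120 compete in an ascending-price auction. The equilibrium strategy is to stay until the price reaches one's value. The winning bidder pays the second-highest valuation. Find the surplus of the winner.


Step 1: Identify the highest value: 421
Step 2: Identify the second-highest value: 251
Step 3: The final price = second-highest value = 251
Step 4: Surplus = 421 - 251 = 170

170


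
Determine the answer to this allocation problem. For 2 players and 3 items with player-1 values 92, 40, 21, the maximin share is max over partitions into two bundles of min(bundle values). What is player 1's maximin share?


Step 1: Item values = 92, 40, 21
Step 2: Enumerate all 2-bundle partitions and take the smaller bundle:
  Partition 1: {92} vs {40,21} -> bundles 92, 61; min = 61
  Partition 2: {40} vs {92,21} -> bundles 40, 113; min = 40
  Partition 3: {21} vs {92,40} -> bundles 21, 132; min = 21
Step 3: MMS = max(61, 40, 21) = 61

61


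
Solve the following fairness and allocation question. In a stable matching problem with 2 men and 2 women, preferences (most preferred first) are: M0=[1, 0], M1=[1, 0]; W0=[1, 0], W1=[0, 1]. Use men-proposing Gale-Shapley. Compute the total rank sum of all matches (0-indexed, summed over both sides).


Step 1: Run Gale-Shapley (men propose, women hold best offer):
  M0 proposes to W1; she accepts
  M1 proposes to W1; rejected
  M1 proposes to W0; she accepts
Step 2: Final matching: W0-M1, W1-M0
Step 3: 0-indexed ranks (man's rank of his match, then woman's): 1 + 0 + 0 + 0
Step 4: Total rank sum = 1

1


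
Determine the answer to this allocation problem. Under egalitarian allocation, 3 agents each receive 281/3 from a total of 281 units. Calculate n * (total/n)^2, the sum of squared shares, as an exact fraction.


Step 1: Each agent's share = 281/3
Step 2: Square of each share = (281/3)^2 = 78961/9
Step 3: Sum of squares = 3 * 78961/9 = 78961/3

78961/3


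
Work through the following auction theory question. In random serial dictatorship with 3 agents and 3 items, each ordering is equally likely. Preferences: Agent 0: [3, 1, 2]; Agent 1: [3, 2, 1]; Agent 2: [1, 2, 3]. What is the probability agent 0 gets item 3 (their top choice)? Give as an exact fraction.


Step 1: Agent 0 wants item 3
Step 2: There are 6 possible orderings of agents
Step 3: In 3 orderings, agent 0 gets item 3
Step 4: Probability = 3/6 = 1/2

1/2


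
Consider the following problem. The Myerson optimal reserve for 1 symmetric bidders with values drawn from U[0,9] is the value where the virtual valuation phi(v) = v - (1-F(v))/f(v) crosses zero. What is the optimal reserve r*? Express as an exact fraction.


Step 1: For U[0,9], F(v) = v/9 and f(v) = 1/9
Step 2: phi(v) = v - (1 - v/9)/(1/9) = v - (9 - v) = 2v - 9
Step 3: Set phi(r*) = 0: 2r* - 9 = 0
Step 4: r* = 9/2 (the number of bidders n = 1 does not enter)

9/2


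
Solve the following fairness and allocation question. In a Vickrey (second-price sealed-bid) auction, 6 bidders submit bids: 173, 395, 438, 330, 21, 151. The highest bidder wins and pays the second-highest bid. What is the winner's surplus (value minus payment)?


Step 1: Sort bids in descending order: 438, 395, 330, 173, 151, 21
Step 2: The winning bid is the highest: 438
Step 3: The payment equals the second-highest bid: 395
Step 4: Surplus = winner's bid - payment = 438 - 395 = 43

43


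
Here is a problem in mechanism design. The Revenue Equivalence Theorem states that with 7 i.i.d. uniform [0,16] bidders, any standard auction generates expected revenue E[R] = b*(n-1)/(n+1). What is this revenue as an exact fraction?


Step 1: By Revenue Equivalence, expected revenue = b*(n-1)/(n+1)
Step 2: Substituting n = 7, b = 16
Step 3: Revenue = 16*(7-1)/(7+1) = 16*6/8
Step 4: Revenue = 96/8 = 12

12


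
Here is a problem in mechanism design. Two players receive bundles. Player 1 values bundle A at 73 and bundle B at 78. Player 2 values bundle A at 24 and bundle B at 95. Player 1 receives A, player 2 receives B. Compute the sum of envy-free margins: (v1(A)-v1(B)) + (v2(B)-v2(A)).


Step 1: Player 1's margin = v1(A) - v1(B) = 73 - 78 = -5
Step 2: Player 2's margin = v2(B) - v2(A) = 95 - 24 = 71
Step 3: Total margin = -5 + 71 = 66

66


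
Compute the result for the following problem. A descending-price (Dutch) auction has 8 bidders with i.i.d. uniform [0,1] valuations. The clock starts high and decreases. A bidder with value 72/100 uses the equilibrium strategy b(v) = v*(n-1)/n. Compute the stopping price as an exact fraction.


Step 1: Dutch auctions are strategically equivalent to first-price auctions
Step 2: The equilibrium bid is b(v) = v*(n-1)/n
Step 3: b = 18/25 * 7/8
Step 4: b = 63/100

63/100


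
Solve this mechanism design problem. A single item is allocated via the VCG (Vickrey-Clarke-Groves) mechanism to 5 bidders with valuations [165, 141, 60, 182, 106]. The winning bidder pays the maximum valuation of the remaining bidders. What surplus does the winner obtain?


Step 1: The winner is the agent with the highest value: agent 3 with value 182
Step 2: Values of other agents: [165, 141, 60, 106]
Step 3: VCG payment = max of others' values = 165
Step 4: Surplus = 182 - 165 = 17

17


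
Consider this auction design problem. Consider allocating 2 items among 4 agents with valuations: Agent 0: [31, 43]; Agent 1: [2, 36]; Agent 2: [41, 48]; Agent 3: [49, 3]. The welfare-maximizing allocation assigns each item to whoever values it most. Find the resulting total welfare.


Step 1: For each item, find the maximum value among all agents.
Step 2: Item 0 -> Agent 3 (value 49)
Step 3: Item 1 -> Agent 2 (value 48)
Step 4: Total welfare = 49 + 48 = 97

97


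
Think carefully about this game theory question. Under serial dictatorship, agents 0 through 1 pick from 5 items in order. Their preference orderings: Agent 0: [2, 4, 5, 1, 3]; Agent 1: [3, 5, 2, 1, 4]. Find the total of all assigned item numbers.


Step 1: Agent 0 picks item 2
Step 2: Agent 1 picks item 3
Step 3: Sum = 2 + 3 = 5

5


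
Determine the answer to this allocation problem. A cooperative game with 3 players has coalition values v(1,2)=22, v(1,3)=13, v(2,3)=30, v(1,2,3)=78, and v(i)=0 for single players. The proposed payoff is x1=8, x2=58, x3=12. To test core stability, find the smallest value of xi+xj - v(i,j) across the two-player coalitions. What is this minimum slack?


Step 1: Slack for coalition (1,2): x1+x2 - v12 = 66 - 22 = 44
Step 2: Slack for coalition (1,3): x1+x3 - v13 = 20 - 13 = 7
Step 3: Slack for coalition (2,3): x2+x3 - v23 = 70 - 30 = 40
Step 4: Minimum slack = min(44, 7, 40) = 7, attained by (1,3); no pair can gain by deviating, so the allocation is in the core

7


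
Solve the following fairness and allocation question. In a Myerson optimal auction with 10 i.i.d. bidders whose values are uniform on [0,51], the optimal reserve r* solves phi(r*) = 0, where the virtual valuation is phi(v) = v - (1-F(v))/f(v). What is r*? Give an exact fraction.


Step 1: For U[0,51], F(v) = v/51 and f(v) = 1/51
Step 2: phi(v) = v - (1 - v/51)/(1/51) = v - (51 - v) = 2v - 51
Step 3: Set phi(r*) = 0: 2r* - 51 = 0
Step 4: r* = 51/2 (the number of bidders n = 10 does not enter)

51/2
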